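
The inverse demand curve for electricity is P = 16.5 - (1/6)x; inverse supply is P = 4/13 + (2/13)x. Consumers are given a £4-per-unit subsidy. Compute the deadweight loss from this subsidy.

Pre-subsidy: 16.5 - (1/6)x = 4/13 + (2/13)x gives x* = 50.52 and P* = 8.08.
With the rebate, buyers effectively pay Pb = Ps − 4, where Ps is the price sellers receive.
On the curves, Pb = 16.5 - (1/6)x and Ps = 4/13 + (2/13)x; the wedge Ps − Pb = 4 gives 4/13 + (2/13)x − (16.5 - (1/6)x) = 4, so x' = 63.
Then Pb = 16.5 − (1/6)·63 = 6 and Ps = 4/13 + (2/13)·63 = 10.
The subsidy expands output by 63 − 50.52 = 12.48 past the efficient level; on those units the gap between marginal cost and willingness to pay runs from 0 up to 4.
DWL = ½ × 4 × 12.48 = 24.96.

Deadweight loss = £24.96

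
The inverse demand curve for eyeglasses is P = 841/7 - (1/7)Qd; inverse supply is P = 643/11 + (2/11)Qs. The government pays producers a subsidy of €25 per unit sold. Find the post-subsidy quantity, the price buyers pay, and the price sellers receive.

Q' = 267; buyers pay €82; sellers receive €107

Pre-subsidy: 841/7 - (1/7)Q = 643/11 + (2/11)Q gives Q* = 190 and P* = 93.
With the subsidy, sellers receive Ps = Pb + 25 for each unit, where Pb is the price buyers pay.
On the curves, Pb = 841/7 - (1/7)Q and Ps = 643/11 + (2/11)Q; the wedge Ps − Pb = 25 gives 643/11 + (2/11)Q − (841/7 - (1/7)Q) = 25, so Q' = 267.
Then Pb = 841/7 − (1/7)·267 = 82 and Ps = 643/11 + (2/11)·267 = 107.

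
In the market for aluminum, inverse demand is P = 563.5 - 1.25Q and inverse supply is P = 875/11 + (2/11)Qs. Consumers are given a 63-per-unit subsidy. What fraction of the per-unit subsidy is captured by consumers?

Pre-subsidy: 563.5 - 1.25Q = 875/11 + (2/11)Q gives Q* = 338 and P* = 141.
With the rebate, buyers effectively pay Pb = Ps − 63, where Ps is the price sellers receive.
On the curves, Pb = 563.5 - 1.25Q and Ps = 875/11 + (2/11)Q; the wedge Ps − Pb = 63 gives 875/11 + (2/11)Q − (563.5 - 1.25Q) = 63, so Q' = 382.
Then Pb = 563.5 − 1.25·382 = 86 and Ps = 875/11 + (2/11)·382 = 149.
Buyers' price falls by P* − Pb = 141 − 86 = 55; sellers' price rises by Ps − P* = 149 − 141 = 8.
So consumers capture 55/63 = 55/63 of each unit of subsidy.

Consumer share = 55/63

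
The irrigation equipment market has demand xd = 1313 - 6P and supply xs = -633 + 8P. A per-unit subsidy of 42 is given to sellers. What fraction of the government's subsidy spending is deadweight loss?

Pre-subsidy: 1313 - 6P = -633 + 8P gives P* = 139, x* = 479.
With the subsidy, sellers receive Ps = Pb + 42 for each unit, where Pb is the price buyers pay.
Supply in terms of Pb becomes xs = -633 + 8(Pb + 42) = -297 + 8Pb. Setting this equal to demand: 1313 - 6Pb = -297 + 8Pb, so Pb = 115.
Sellers receive Ps = 115 + 42 = 157; x' = 1313 − 6·115 = 623.
ΔCS = ½(479 + 623)(139 − 115) = 13224; ΔPS = ½(479 + 623)(157 − 139) = 9918.
Government spending = 42 × 623 = 26166.
DWL = ½ × 42 × (623 − 479) = 3024; fraction = 3024 / 26166 = 72/623.

DWL / government spending = 72/623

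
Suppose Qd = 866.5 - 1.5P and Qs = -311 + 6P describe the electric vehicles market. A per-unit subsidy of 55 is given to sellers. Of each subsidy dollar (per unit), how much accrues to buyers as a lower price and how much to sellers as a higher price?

Pre-subsidy: 866.5 - 1.5P = -311 + 6P gives P* = 157, Q* = 631.
With the subsidy, sellers receive Ps = Pb + 55 for each unit, where Pb is the price buyers pay.
Supply in terms of Pb becomes Qs = -311 + 6(Pb + 55) = 19 + 6Pb. Setting this equal to demand: 866.5 - 1.5Pb = 19 + 6Pb, so Pb = 113.
Sellers receive Ps = 113 + 55 = 168; Q' = 866.5 − 1.5·113 = 697.
Buyers' price falls by P* − Pb = 157 − 113 = 44; sellers' price rises by Ps − P* = 168 − 157 = 11.

Buyers gain 44 per unit; sellers gain 11 per unit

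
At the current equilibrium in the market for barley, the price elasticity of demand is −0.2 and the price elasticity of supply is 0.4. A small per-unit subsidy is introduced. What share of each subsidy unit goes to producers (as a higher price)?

Producer share = 1/3

For a small subsidy around the equilibrium, the benefit split depends on the relative slopes, which at a point are proportional to the elasticities.
Buyer share = εs/(εs + |εd|) = 0.4/(0.4 + 0.2) = 2/3; seller share = |εd|/(εs + |εd|) = 1/3.
So producers capture 1/3 of the subsidy.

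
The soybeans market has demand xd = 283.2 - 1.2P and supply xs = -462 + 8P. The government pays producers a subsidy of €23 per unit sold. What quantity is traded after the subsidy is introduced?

Pre-subsidy: 283.2 - 1.2P = -462 + 8P gives P* = 81, x* = 186.
With the subsidy, sellers receive Ps = Pb + 23 for each unit, where Pb is the price buyers pay.
Supply in terms of Pb becomes xs = -462 + 8(Pb + 23) = -278 + 8Pb. Setting this equal to demand: 283.2 - 1.2Pb = -278 + 8Pb, so Pb = 61.
Sellers receive Ps = 61 + 23 = 84; x' = 283.2 − 1.2·61 = 210.

x' = 210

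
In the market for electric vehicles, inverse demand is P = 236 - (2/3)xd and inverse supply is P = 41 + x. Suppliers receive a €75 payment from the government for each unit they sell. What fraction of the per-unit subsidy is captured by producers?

Pre-subsidy: 236 - (2/3)x = 41 + x gives x* = 117 and P* = 158.
With the subsidy, sellers receive Ps = Pb + 75 for each unit, where Pb is the price buyers pay.
On the curves, Pb = 236 - (2/3)x and Ps = 41 + x; the wedge Ps − Pb = 75 gives 41 + x − (236 - (2/3)x) = 75, so x' = 162.
Then Pb = 236 − (2/3)·162 = 128 and Ps = 41 + 1·162 = 203.
Buyers' price falls by P* − Pb = 158 − 128 = 30; sellers' price rises by Ps − P* = 203 − 158 = 45.
So producers capture 45/75 = 0.6 of each unit of subsidy.

Producer share = 0.6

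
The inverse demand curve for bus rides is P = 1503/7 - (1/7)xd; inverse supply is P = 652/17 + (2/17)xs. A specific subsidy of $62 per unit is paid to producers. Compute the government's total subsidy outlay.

Government cost = $56730

Pre-subsidy: 1503/7 - (1/7)x = 652/17 + (2/17)x gives x* = 677 and P* = 118.
With the subsidy, sellers receive Ps = Pb + 62 for each unit, where Pb is the price buyers pay.
On the curves, Pb = 1503/7 - (1/7)x and Ps = 652/17 + (2/17)x; the wedge Ps − Pb = 62 gives 652/17 + (2/17)x − (1503/7 - (1/7)x) = 62, so x' = 915.
Then Pb = 1503/7 − (1/7)·915 = 84 and Ps = 652/17 + (2/17)·915 = 146.
Government outlay = subsidy × quantity = 62 × 915 = 56730.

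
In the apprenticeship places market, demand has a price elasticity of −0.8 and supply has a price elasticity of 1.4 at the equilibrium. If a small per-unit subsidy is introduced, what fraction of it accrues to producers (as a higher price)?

For a small subsidy around the equilibrium, the benefit split depends on the relative slopes, which at a point are proportional to the elasticities.
Buyer share = εs/(εs + |εd|) = 1.4/(1.4 + 0.8) = 7/11; seller share = |εd|/(εs + |εd|) = 4/11.
So producers capture 4/11 of the subsidy.

Producer share = 4/11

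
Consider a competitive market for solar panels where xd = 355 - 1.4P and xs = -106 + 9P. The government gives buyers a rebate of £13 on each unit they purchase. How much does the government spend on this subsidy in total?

Government cost = £4013

Pre-subsidy: 355 - 1.4P = -106 + 9P gives P* = 2305/52, x* = 15233/52.
With the rebate, buyers effectively pay Pb = Ps − 13, where Ps is the price sellers receive.
Demand in terms of Ps becomes xd = 355 − 1.4(Ps − 13) = 373.2 - 1.4Ps. Setting this equal to supply: 373.2 - 1.4Ps = -106 + 9Ps, so Ps = 599/13.
Buyers pay Pb = 599/13 − 13 = 430/13; x' = -106 + 9·(599/13) = 4013/13.
Government outlay = subsidy × quantity = 13 × 4013/13 = 4013.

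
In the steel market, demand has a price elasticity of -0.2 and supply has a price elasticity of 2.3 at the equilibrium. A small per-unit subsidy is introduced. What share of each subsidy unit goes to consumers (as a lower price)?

Consumer share = 0.92

For a small subsidy around the equilibrium, the benefit split depends on the relative slopes, which at a point are proportional to the elasticities.
Buyer share = εs/(εs + |εd|) = 2.3/(2.3 + 0.2) = 0.92; seller share = |εd|/(εs + |εd|) = 0.08.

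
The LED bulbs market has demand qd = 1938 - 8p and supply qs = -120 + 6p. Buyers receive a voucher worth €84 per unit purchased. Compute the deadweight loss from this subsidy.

Pre-subsidy: 1938 - 8p = -120 + 6p gives p* = 147, q* = 762.
With the rebate, buyers effectively pay pb = ps − 84, where ps is the price sellers receive.
Demand in terms of ps becomes qd = 1938 − 8(ps − 84) = 2610 - 8ps. Setting this equal to supply: 2610 - 8ps = -120 + 6ps, so ps = 195.
Buyers pay pb = 195 − 84 = 111; q' = -120 + 6·195 = 1050.
The subsidy expands output by 1050 − 762 = 288 past the efficient level; on those units the gap between marginal cost and willingness to pay runs from 0 up to 84.
DWL = ½ × 84 × 288 = 12096.

Deadweight loss = €12096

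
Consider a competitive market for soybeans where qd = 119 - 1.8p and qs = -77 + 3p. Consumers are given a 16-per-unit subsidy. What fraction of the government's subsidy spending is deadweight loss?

Pre-subsidy: 119 - 1.8p = -77 + 3p gives p* = 245/6, q* = 45.5.
With the rebate, buyers effectively pay pb = ps − 16, where ps is the price sellers receive.
Demand in terms of ps becomes qd = 119 − 1.8(ps − 16) = 147.8 - 1.8ps. Setting this equal to supply: 147.8 - 1.8ps = -77 + 3ps, so ps = 281/6.
Buyers pay pb = 281/6 − 16 = 185/6; q' = -77 + 3·(281/6) = 63.5.
ΔCS = ½(45.5 + 63.5)(245/6 − 185/6) = 545; ΔPS = ½(45.5 + 63.5)(281/6 − 245/6) = 327.
Government spending = 16 × 63.5 = 1016.
DWL = ½ × 16 × (63.5 − 45.5) = 144; fraction = 144 / 1016 = 18/127.

DWL / government spending = 18/127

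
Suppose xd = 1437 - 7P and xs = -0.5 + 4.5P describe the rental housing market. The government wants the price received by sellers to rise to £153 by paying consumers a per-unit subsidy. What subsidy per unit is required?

At a seller price of 153, quantity supplied is -0.5 + 4.5·153 = 688.
Buyers absorb 688 only when they pay Pb with 1437 − 7·Pb = 688, i.e. Pb = 107.
s = Ps − Pb = 153 − 107 = 46.

Required subsidy s = £46 per unit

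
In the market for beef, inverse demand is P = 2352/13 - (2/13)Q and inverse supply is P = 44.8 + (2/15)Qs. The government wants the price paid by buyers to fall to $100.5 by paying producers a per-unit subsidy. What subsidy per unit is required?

At a buyer price of 100.5, quantity demanded is 1176 − 6.5·100.5 = 522.75.
Sellers supply 522.75 only when they receive Ps = 44.8 + (2/15)·522.75 = 114.5.
s = Ps − Pb = 114.5 − 100.5 = 14.

Required subsidy s = $14 per unit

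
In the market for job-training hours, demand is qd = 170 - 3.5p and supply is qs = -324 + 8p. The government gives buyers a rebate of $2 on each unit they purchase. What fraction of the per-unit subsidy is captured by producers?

Producer share = 7/23

Pre-subsidy: 170 - 3.5p = -324 + 8p gives p* = 988/23, q* = 452/23.
With the rebate, buyers effectively pay pb = ps − 2, where ps is the price sellers receive.
Demand in terms of ps becomes qd = 170 − 3.5(ps − 2) = 177 - 3.5ps. Setting this equal to supply: 177 - 3.5ps = -324 + 8ps, so ps = 1002/23.
Buyers pay pb = 1002/23 − 2 = 956/23; q' = -324 + 8·(1002/23) = 564/23.
Buyers' price falls by p* − pb = 988/23 − 956/23 = 32/23; sellers' price rises by ps − p* = 1002/23 − 988/23 = 14/23.
So producers capture (14/23)/2 = 7/23 of each unit of subsidy.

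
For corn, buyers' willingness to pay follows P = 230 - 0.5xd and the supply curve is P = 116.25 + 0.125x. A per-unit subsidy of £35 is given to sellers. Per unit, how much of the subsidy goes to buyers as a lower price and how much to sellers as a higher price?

Buyers gain £28 per unit; sellers gain £7 per unit

Pre-subsidy: 230 - 0.5x = 116.25 + 0.125x gives x* = 182 and P* = 139.
With the subsidy, sellers receive Ps = Pb + 35 for each unit, where Pb is the price buyers pay.
On the curves, Pb = 230 - 0.5x and Ps = 116.25 + 0.125x; the wedge Ps − Pb = 35 gives 116.25 + 0.125x − (230 - 0.5x) = 35, so x' = 238.
Then Pb = 230 − 0.5·238 = 111 and Ps = 116.25 + 0.125·238 = 146.
Buyers' price falls by P* − Pb = 139 − 111 = 28; sellers' price rises by Ps − P* = 146 − 139 = 7.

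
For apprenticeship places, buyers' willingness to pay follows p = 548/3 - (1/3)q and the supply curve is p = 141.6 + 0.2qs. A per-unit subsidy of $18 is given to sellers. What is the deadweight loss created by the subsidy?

Pre-subsidy: 548/3 - (1/3)q = 141.6 + 0.2q gives q* = 77 and p* = 157.
With the subsidy, sellers receive ps = pb + 18 for each unit, where pb is the price buyers pay.
On the curves, pb = 548/3 - (1/3)q and ps = 141.6 + 0.2q; the wedge ps − pb = 18 gives 141.6 + 0.2q − (548/3 - (1/3)q) = 18, so q' = 110.75.
Then pb = 548/3 − (1/3)·110.75 = 145.75 and ps = 141.6 + 0.2·110.75 = 163.75.
The subsidy expands output by 110.75 − 77 = 33.75 past the efficient level; on those units the gap between marginal cost and willingness to pay runs from 0 up to 18.
DWL = ½ × 18 × 33.75 = 303.75.

Deadweight loss = $303.75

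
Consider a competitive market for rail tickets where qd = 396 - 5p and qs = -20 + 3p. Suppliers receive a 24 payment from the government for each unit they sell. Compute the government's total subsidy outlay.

Pre-subsidy: 396 - 5p = -20 + 3p gives p* = 52, q* = 136.
With the subsidy, sellers receive ps = pb + 24 for each unit, where pb is the price buyers pay.
Supply in terms of pb becomes qs = -20 + 3(pb + 24) = 52 + 3pb. Setting this equal to demand: 396 - 5pb = 52 + 3pb, so pb = 43.
Sellers receive ps = 43 + 24 = 67; q' = 396 − 5·43 = 181.
Government outlay = subsidy × quantity = 24 × 181 = 4344.

Government cost = 4344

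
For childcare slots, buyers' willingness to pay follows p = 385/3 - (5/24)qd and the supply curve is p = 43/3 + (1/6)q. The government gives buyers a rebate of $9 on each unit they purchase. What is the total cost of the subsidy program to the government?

Government cost = $2952

Pre-subsidy: 385/3 - (5/24)q = 43/3 + (1/6)q gives q* = 304 and p* = 65.
With the rebate, buyers effectively pay pb = ps − 9, where ps is the price sellers receive.
On the curves, pb = 385/3 - (5/24)q and ps = 43/3 + (1/6)q; the wedge ps − pb = 9 gives 43/3 + (1/6)q − (385/3 - (5/24)q) = 9, so q' = 328.
Then pb = 385/3 − (5/24)·328 = 60 and ps = 43/3 + (1/6)·328 = 69.
Government outlay = subsidy × quantity = 9 × 328 = 2952.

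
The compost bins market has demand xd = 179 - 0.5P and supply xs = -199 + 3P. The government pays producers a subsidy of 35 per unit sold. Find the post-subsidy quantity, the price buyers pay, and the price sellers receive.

Pre-subsidy: 179 - 0.5P = -199 + 3P gives P* = 108, x* = 125.
With the subsidy, sellers receive Ps = Pb + 35 for each unit, where Pb is the price buyers pay.
Supply in terms of Pb becomes xs = -199 + 3(Pb + 35) = -94 + 3Pb. Setting this equal to demand: 179 - 0.5Pb = -94 + 3Pb, so Pb = 78.
Sellers receive Ps = 78 + 35 = 113; x' = 179 − 0.5·78 = 140.

x' = 140; buyers pay 78; sellers receive 113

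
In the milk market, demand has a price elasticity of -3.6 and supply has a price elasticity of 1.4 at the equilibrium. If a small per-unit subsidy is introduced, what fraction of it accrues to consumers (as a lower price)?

Consumer share = 0.28

For a small subsidy around the equilibrium, the benefit split depends on the relative slopes, which at a point are proportional to the elasticities.
Buyer share = εs/(εs + |εd|) = 1.4/(1.4 + 3.6) = 0.28; seller share = |εd|/(εs + |εd|) = 0.72.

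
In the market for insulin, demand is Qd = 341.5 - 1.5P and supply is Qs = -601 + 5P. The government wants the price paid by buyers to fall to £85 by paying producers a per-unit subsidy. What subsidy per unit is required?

At a buyer price of 85, quantity demanded is 341.5 − 1.5·85 = 214.
Sellers supply 214 only when they receive Ps with -601 + 5·Ps = 214, i.e. Ps = 163.
s = Ps − Pb = 163 − 85 = 78.

Required subsidy s = £78 per unit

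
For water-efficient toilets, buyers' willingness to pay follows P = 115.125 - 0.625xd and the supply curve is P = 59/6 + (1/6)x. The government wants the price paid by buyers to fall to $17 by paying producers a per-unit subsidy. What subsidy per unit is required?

Required subsidy s = $19 per unit

At a buyer price of 17, quantity demanded is 184.2 − 1.6·17 = 157.
Sellers supply 157 only when they receive Ps = 59/6 + (1/6)·157 = 36.
s = Ps − Pb = 36 − 17 = 19.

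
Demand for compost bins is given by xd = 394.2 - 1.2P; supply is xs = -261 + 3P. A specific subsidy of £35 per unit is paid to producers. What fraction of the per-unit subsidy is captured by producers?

Producer share = 2/7

Pre-subsidy: 394.2 - 1.2P = -261 + 3P gives P* = 156, x* = 207.
With the subsidy, sellers receive Ps = Pb + 35 for each unit, where Pb is the price buyers pay.
Supply in terms of Pb becomes xs = -261 + 3(Pb + 35) = -156 + 3Pb. Setting this equal to demand: 394.2 - 1.2Pb = -156 + 3Pb, so Pb = 131.
Sellers receive Ps = 131 + 35 = 166; x' = 394.2 − 1.2·131 = 237.
Buyers' price falls by P* − Pb = 156 − 131 = 25; sellers' price rises by Ps − P* = 166 − 156 = 10.
So producers capture 10/35 = 2/7 of each unit of subsidy.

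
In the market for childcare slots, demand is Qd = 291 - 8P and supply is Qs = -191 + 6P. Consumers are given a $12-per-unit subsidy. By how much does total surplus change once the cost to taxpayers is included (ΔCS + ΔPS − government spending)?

Net change in total surplus = -1728/7

Pre-subsidy: 291 - 8P = -191 + 6P gives P* = 241/7, Q* = 109/7.
With the rebate, buyers effectively pay Pb = Ps − 12, where Ps is the price sellers receive.
Demand in terms of Ps becomes Qd = 291 − 8(Ps − 12) = 387 - 8Ps. Setting this equal to supply: 387 - 8Ps = -191 + 6Ps, so Ps = 289/7.
Buyers pay Pb = 289/7 − 12 = 205/7; Q' = -191 + 6·(289/7) = 397/7.
ΔCS = ½(109/7 + 397/7)(241/7 − 205/7) = 9108/49; ΔPS = ½(109/7 + 397/7)(289/7 − 241/7) = 12144/49.
Government spending = 12 × 397/7 = 4764/7.
Net change = 9108/49 + 12144/49 − 4764/7 = -1728/7. The loss equals the DWL triangle ½·12·288/7.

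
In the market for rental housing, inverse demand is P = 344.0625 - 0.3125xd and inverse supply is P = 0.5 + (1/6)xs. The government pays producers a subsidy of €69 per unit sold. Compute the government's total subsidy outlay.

Pre-subsidy: 344.0625 - 0.3125x = 0.5 + (1/6)x gives x* = 717 and P* = 120.
With the subsidy, sellers receive Ps = Pb + 69 for each unit, where Pb is the price buyers pay.
On the curves, Pb = 344.0625 - 0.3125x and Ps = 0.5 + (1/6)x; the wedge Ps − Pb = 69 gives 0.5 + (1/6)x − (344.0625 - 0.3125x) = 69, so x' = 861.
Then Pb = 344.0625 − 0.3125·861 = 75 and Ps = 0.5 + (1/6)·861 = 144.
Government outlay = subsidy × quantity = 69 × 861 = 59409.

Government cost = €59409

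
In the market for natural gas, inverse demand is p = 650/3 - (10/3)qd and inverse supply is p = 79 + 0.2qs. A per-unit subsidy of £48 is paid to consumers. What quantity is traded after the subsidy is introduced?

Pre-subsidy: 650/3 - (10/3)q = 79 + 0.2q gives q* = 2065/53 and p* = 4600/53.
With the rebate, buyers effectively pay pb = ps − 48, where ps is the price sellers receive.
On the curves, pb = 650/3 - (10/3)q and ps = 79 + 0.2q; the wedge ps − pb = 48 gives 79 + 0.2q − (650/3 - (10/3)q) = 48, so q' = 2785/53.
Then pb = 650/3 − (10/3)·(2785/53) = 2200/53 and ps = 79 + 0.2·(2785/53) = 4744/53.

q' = 2785/53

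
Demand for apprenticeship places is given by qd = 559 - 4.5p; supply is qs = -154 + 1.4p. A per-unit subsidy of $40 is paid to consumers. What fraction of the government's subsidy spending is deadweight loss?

DWL / government spending = 45/122

Pre-subsidy: 559 - 4.5p = -154 + 1.4p gives p* = 7130/59, q* = 896/59.
With the rebate, buyers effectively pay pb = ps − 40, where ps is the price sellers receive.
Demand in terms of ps becomes qd = 559 − 4.5(ps − 40) = 739 - 4.5ps. Setting this equal to supply: 739 - 4.5ps = -154 + 1.4ps, so ps = 8930/59.
Buyers pay pb = 8930/59 − 40 = 6570/59; q' = -154 + 1.4·(8930/59) = 3416/59.
ΔCS = ½(896/59 + 3416/59)(7130/59 − 6570/59) = 1207360/3481; ΔPS = ½(896/59 + 3416/59)(8930/59 − 7130/59) = 3880800/3481.
Government spending = 40 × 3416/59 = 136640/59.
DWL = ½ × 40 × (3416/59 − 896/59) = 50400/59; fraction = (50400/59) / (136640/59) = 45/122.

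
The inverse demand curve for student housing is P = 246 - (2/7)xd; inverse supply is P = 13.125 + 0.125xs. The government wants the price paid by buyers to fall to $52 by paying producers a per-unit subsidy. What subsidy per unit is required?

Required subsidy s = $46 per unit

At a buyer price of 52, quantity demanded is 861 − 3.5·52 = 679.
Sellers supply 679 only when they receive Ps = 13.125 + 0.125·679 = 98.
s = Ps − Pb = 98 − 52 = 46.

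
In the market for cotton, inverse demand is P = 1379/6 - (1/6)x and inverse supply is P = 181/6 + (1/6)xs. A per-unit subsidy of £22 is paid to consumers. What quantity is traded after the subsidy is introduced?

x' = 665

Pre-subsidy: 1379/6 - (1/6)x = 181/6 + (1/6)x gives x* = 599 and P* = 130.
With the rebate, buyers effectively pay Pb = Ps − 22, where Ps is the price sellers receive.
On the curves, Pb = 1379/6 - (1/6)x and Ps = 181/6 + (1/6)x; the wedge Ps − Pb = 22 gives 181/6 + (1/6)x − (1379/6 - (1/6)x) = 22, so x' = 665.
Then Pb = 1379/6 − (1/6)·665 = 119 and Ps = 181/6 + (1/6)·665 = 141.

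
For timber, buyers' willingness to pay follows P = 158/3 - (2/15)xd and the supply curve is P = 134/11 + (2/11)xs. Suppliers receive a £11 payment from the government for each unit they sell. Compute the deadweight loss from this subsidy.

Deadweight loss = 19965/104

Pre-subsidy: 158/3 - (2/15)x = 134/11 + (2/11)x gives x* = 1670/13 and P* = 462/13.
With the subsidy, sellers receive Ps = Pb + 11 for each unit, where Pb is the price buyers pay.
On the curves, Pb = 158/3 - (2/15)x and Ps = 134/11 + (2/11)x; the wedge Ps − Pb = 11 gives 134/11 + (2/11)x − (158/3 - (2/15)x) = 11, so x' = 8495/52.
Then Pb = 158/3 − (2/15)·(8495/52) = 803/26 and Ps = 134/11 + (2/11)·(8495/52) = 1089/26.
The subsidy expands output by 8495/52 − 1670/13 = 1815/52 past the efficient level; on those units the gap between marginal cost and willingness to pay runs from 0 up to 11.
DWL = ½ × 11 × 1815/52 = 19965/104.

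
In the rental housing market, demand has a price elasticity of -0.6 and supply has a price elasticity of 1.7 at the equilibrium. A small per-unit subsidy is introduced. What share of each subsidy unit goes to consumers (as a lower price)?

For a small subsidy around the equilibrium, the benefit split depends on the relative slopes, which at a point are proportional to the elasticities.
Buyer share = εs/(εs + |εd|) = 1.7/(1.7 + 0.6) = 17/23; seller share = |εd|/(εs + |εd|) = 6/23.

Consumer share = 17/23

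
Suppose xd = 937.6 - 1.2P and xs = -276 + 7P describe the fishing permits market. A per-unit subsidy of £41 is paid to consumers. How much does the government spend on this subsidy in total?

Pre-subsidy: 937.6 - 1.2P = -276 + 7P gives P* = 148, x* = 760.
With the rebate, buyers effectively pay Pb = Ps − 41, where Ps is the price sellers receive.
Demand in terms of Ps becomes xd = 937.6 − 1.2(Ps − 41) = 986.8 - 1.2Ps. Setting this equal to supply: 986.8 - 1.2Ps = -276 + 7Ps, so Ps = 154.
Buyers pay Pb = 154 − 41 = 113; x' = -276 + 7·154 = 802.
Government outlay = subsidy × quantity = 41 × 802 = 32882.

Government cost = £32882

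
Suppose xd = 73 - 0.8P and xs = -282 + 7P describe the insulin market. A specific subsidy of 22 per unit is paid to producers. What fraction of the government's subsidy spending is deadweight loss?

Pre-subsidy: 73 - 0.8P = -282 + 7P gives P* = 1775/39, x* = 1427/39.
With the subsidy, sellers receive Ps = Pb + 22 for each unit, where Pb is the price buyers pay.
Supply in terms of Pb becomes xs = -282 + 7(Pb + 22) = -128 + 7Pb. Setting this equal to demand: 73 - 0.8Pb = -128 + 7Pb, so Pb = 335/13.
Sellers receive Ps = 335/13 + 22 = 621/13; x' = 73 − 0.8·(335/13) = 681/13.
ΔCS = ½(1427/39 + 681/13)(1775/39 − 335/13) = 1335950/1521; ΔPS = ½(1427/39 + 681/13)(621/13 − 1775/39) = 152680/1521.
Government spending = 22 × 681/13 = 14982/13.
DWL = ½ × 22 × (681/13 − 1427/39) = 6776/39; fraction = (6776/39) / (14982/13) = 308/2043.

DWL / government spending = 308/2043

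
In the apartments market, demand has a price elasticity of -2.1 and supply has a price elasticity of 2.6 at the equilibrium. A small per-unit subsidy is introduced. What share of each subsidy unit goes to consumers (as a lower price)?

For a small subsidy around the equilibrium, the benefit split depends on the relative slopes, which at a point are proportional to the elasticities.
Buyer share = εs/(εs + |εd|) = 2.6/(2.6 + 2.1) = 26/47; seller share = |εd|/(εs + |εd|) = 21/47.

Consumer share = 26/47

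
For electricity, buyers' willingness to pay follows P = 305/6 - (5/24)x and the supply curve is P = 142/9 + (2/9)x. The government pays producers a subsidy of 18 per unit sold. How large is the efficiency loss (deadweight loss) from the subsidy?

Pre-subsidy: 305/6 - (5/24)x = 142/9 + (2/9)x gives x* = 2524/31 and P* = 1050/31.
With the subsidy, sellers receive Ps = Pb + 18 for each unit, where Pb is the price buyers pay.
On the curves, Pb = 305/6 - (5/24)x and Ps = 142/9 + (2/9)x; the wedge Ps − Pb = 18 gives 142/9 + (2/9)x − (305/6 - (5/24)x) = 18, so x' = 3820/31.
Then Pb = 305/6 − (5/24)·(3820/31) = 780/31 and Ps = 142/9 + (2/9)·(3820/31) = 1338/31.
The subsidy expands output by 3820/31 − 2524/31 = 1296/31 past the efficient level; on those units the gap between marginal cost and willingness to pay runs from 0 up to 18.
DWL = ½ × 18 × 1296/31 = 11664/31.

Deadweight loss = 11664/31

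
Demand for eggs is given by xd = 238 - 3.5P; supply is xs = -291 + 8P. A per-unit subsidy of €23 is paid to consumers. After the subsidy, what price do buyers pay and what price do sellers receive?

Pre-subsidy: 238 - 3.5P = -291 + 8P gives P* = 46, x* = 77.
With the rebate, buyers effectively pay Pb = Ps − 23, where Ps is the price sellers receive.
Demand in terms of Ps becomes xd = 238 − 3.5(Ps − 23) = 318.5 - 3.5Ps. Setting this equal to supply: 318.5 - 3.5Ps = -291 + 8Ps, so Ps = 53.
Buyers pay Pb = 53 − 23 = 30; x' = -291 + 8·53 = 133.

Buyers pay €30; sellers receive €53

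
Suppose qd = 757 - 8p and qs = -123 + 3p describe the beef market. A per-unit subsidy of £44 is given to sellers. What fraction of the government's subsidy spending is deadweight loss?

DWL / government spending = 16/71

Pre-subsidy: 757 - 8p = -123 + 3p gives p* = 80, q* = 117.
With the subsidy, sellers receive ps = pb + 44 for each unit, where pb is the price buyers pay.
Supply in terms of pb becomes qs = -123 + 3(pb + 44) = 9 + 3pb. Setting this equal to demand: 757 - 8pb = 9 + 3pb, so pb = 68.
Sellers receive ps = 68 + 44 = 112; q' = 757 − 8·68 = 213.
ΔCS = ½(117 + 213)(80 − 68) = 1980; ΔPS = ½(117 + 213)(112 − 80) = 5280.
Government spending = 44 × 213 = 9372.
DWL = ½ × 44 × (213 − 117) = 2112; fraction = 2112 / 9372 = 16/71.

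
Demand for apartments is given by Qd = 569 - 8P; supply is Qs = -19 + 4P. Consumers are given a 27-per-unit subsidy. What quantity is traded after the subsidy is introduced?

Pre-subsidy: 569 - 8P = -19 + 4P gives P* = 49, Q* = 177.
With the rebate, buyers effectively pay Pb = Ps − 27, where Ps is the price sellers receive.
Demand in terms of Ps becomes Qd = 569 − 8(Ps − 27) = 785 - 8Ps. Setting this equal to supply: 785 - 8Ps = -19 + 4Ps, so Ps = 67.
Buyers pay Pb = 67 − 27 = 40; Q' = -19 + 4·67 = 249.

Q' = 249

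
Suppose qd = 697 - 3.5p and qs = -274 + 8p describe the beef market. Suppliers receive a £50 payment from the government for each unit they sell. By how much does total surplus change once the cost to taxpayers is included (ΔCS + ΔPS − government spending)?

Net change in total surplus = -70000/23

Pre-subsidy: 697 - 3.5p = -274 + 8p gives p* = 1942/23, q* = 9234/23.
With the subsidy, sellers receive ps = pb + 50 for each unit, where pb is the price buyers pay.
Supply in terms of pb becomes qs = -274 + 8(pb + 50) = 126 + 8pb. Setting this equal to demand: 697 - 3.5pb = 126 + 8pb, so pb = 1142/23.
Sellers receive ps = 1142/23 + 50 = 2292/23; q' = 697 − 3.5·(1142/23) = 12034/23.
ΔCS = ½(9234/23 + 12034/23)(1942/23 − 1142/23) = 8507200/529; ΔPS = ½(9234/23 + 12034/23)(2292/23 − 1942/23) = 3721900/529.
Government spending = 50 × 12034/23 = 601700/23.
Net change = 8507200/529 + 3721900/529 − 601700/23 = -70000/23. The loss equals the DWL triangle ½·50·2800/23.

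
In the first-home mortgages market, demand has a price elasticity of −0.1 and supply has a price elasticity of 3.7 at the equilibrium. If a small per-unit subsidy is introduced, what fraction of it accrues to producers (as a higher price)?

For a small subsidy around the equilibrium, the benefit split depends on the relative slopes, which at a point are proportional to the elasticities.
Buyer share = εs/(εs + |εd|) = 3.7/(3.7 + 0.1) = 37/38; seller share = |εd|/(εs + |εd|) = 1/38.
So producers capture 1/38 of the subsidy.

Producer share = 1/38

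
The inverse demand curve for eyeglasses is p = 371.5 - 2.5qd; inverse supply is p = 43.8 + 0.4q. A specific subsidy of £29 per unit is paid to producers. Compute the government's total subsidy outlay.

Government cost = £3567

Pre-subsidy: 371.5 - 2.5q = 43.8 + 0.4q gives q* = 113 and p* = 89.
With the subsidy, sellers receive ps = pb + 29 for each unit, where pb is the price buyers pay.
On the curves, pb = 371.5 - 2.5q and ps = 43.8 + 0.4q; the wedge ps − pb = 29 gives 43.8 + 0.4q − (371.5 - 2.5q) = 29, so q' = 123.
Then pb = 371.5 − 2.5·123 = 64 and ps = 43.8 + 0.4·123 = 93.
Government outlay = subsidy × quantity = 29 × 123 = 3567.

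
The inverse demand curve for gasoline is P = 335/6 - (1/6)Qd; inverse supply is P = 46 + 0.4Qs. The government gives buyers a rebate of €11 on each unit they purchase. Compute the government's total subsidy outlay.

Government cost = 6875/17

Pre-subsidy: 335/6 - (1/6)Q = 46 + 0.4Q gives Q* = 295/17 and P* = 900/17.
With the rebate, buyers effectively pay Pb = Ps − 11, where Ps is the price sellers receive.
On the curves, Pb = 335/6 - (1/6)Q and Ps = 46 + 0.4Q; the wedge Ps − Pb = 11 gives 46 + 0.4Q − (335/6 - (1/6)Q) = 11, so Q' = 625/17.
Then Pb = 335/6 − (1/6)·(625/17) = 845/17 and Ps = 46 + 0.4·(625/17) = 1032/17.
Government outlay = subsidy × quantity = 11 × 625/17 = 6875/17.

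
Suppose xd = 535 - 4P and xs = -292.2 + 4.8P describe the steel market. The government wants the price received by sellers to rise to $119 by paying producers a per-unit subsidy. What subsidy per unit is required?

Required subsidy s = $55 per unit

At a seller price of 119, quantity supplied is -292.2 + 4.8·119 = 279.
Buyers absorb 279 only when they pay Pb with 535 − 4·Pb = 279, i.e. Pb = 64.
s = Ps − Pb = 119 − 64 = 55.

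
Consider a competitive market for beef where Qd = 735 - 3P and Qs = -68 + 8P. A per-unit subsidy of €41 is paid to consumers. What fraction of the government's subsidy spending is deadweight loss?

DWL / government spending = 41/555

Pre-subsidy: 735 - 3P = -68 + 8P gives P* = 73, Q* = 516.
With the rebate, buyers effectively pay Pb = Ps − 41, where Ps is the price sellers receive.
Demand in terms of Ps becomes Qd = 735 − 3(Ps − 41) = 858 - 3Ps. Setting this equal to supply: 858 - 3Ps = -68 + 8Ps, so Ps = 926/11.
Buyers pay Pb = 926/11 − 41 = 475/11; Q' = -68 + 8·(926/11) = 6660/11.
ΔCS = ½(516 + 6660/11)(73 − 475/11) = 2023104/121; ΔPS = ½(516 + 6660/11)(926/11 − 73) = 758664/121.
Government spending = 41 × 6660/11 = 273060/11.
DWL = ½ × 41 × (6660/11 − 516) = 20172/11; fraction = (20172/11) / (273060/11) = 41/555.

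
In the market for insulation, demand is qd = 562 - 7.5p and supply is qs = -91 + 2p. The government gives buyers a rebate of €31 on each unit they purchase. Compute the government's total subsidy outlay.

Pre-subsidy: 562 - 7.5p = -91 + 2p gives p* = 1306/19, q* = 883/19.
With the rebate, buyers effectively pay pb = ps − 31, where ps is the price sellers receive.
Demand in terms of ps becomes qd = 562 − 7.5(ps − 31) = 794.5 - 7.5ps. Setting this equal to supply: 794.5 - 7.5ps = -91 + 2ps, so ps = 1771/19.
Buyers pay pb = 1771/19 − 31 = 1182/19; q' = -91 + 2·(1771/19) = 1813/19.
Government outlay = subsidy × quantity = 31 × 1813/19 = 56203/19.

Government cost = 56203/19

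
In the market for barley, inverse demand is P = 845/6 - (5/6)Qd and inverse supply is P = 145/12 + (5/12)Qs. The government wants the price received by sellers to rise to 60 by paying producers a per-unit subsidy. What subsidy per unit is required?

Required subsidy s = 15 per unit

At a seller price of 60, quantity supplied is -29 + 2.4·60 = 115.
Buyers absorb 115 only when they pay Pb = 845/6 − (5/6)·115 = 45.
s = Ps − Pb = 60 − 45 = 15.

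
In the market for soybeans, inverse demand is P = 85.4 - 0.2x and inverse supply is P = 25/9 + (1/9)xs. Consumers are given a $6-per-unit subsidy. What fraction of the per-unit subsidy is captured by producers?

Producer share = 5/14

Pre-subsidy: 85.4 - 0.2x = 25/9 + (1/9)x gives x* = 1859/7 and P* = 226/7.
With the rebate, buyers effectively pay Pb = Ps − 6, where Ps is the price sellers receive.
On the curves, Pb = 85.4 - 0.2x and Ps = 25/9 + (1/9)x; the wedge Ps − Pb = 6 gives 25/9 + (1/9)x − (85.4 - 0.2x) = 6, so x' = 1994/7.
Then Pb = 85.4 − 0.2·(1994/7) = 199/7 and Ps = 25/9 + (1/9)·(1994/7) = 241/7.
Buyers' price falls by P* − Pb = 226/7 − 199/7 = 27/7; sellers' price rises by Ps − P* = 241/7 − 226/7 = 15/7.
So producers capture (15/7)/6 = 5/14 of each unit of subsidy.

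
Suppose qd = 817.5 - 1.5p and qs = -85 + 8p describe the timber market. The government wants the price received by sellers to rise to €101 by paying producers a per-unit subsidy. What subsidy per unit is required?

Required subsidy s = €38 per unit

At a seller price of 101, quantity supplied is -85 + 8·101 = 723.
Buyers absorb 723 only when they pay pb with 817.5 − 1.5·pb = 723, i.e. pb = 63.
s = ps − pb = 101 − 63 = 38.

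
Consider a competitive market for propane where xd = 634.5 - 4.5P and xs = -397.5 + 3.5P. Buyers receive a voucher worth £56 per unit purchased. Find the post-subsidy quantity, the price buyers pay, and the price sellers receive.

Pre-subsidy: 634.5 - 4.5P = -397.5 + 3.5P gives P* = 129, x* = 54.
With the rebate, buyers effectively pay Pb = Ps − 56, where Ps is the price sellers receive.
Demand in terms of Ps becomes xd = 634.5 − 4.5(Ps − 56) = 886.5 - 4.5Ps. Setting this equal to supply: 886.5 - 4.5Ps = -397.5 + 3.5Ps, so Ps = 160.5.
Buyers pay Pb = 160.5 − 56 = 104.5; x' = -397.5 + 3.5·160.5 = 164.25.

x' = 164.25; buyers pay £104.5; sellers receive £160.5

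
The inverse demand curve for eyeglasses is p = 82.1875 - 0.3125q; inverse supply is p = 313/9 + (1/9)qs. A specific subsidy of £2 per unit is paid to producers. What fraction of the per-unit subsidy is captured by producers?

Pre-subsidy: 82.1875 - 0.3125q = 313/9 + (1/9)q gives q* = 6827/61 and p* = 2880/61.
With the subsidy, sellers receive ps = pb + 2 for each unit, where pb is the price buyers pay.
On the curves, pb = 82.1875 - 0.3125q and ps = 313/9 + (1/9)q; the wedge ps − pb = 2 gives 313/9 + (1/9)q − (82.1875 - 0.3125q) = 2, so q' = 7115/61.
Then pb = 82.1875 − 0.3125·(7115/61) = 2790/61 and ps = 313/9 + (1/9)·(7115/61) = 2912/61.
Buyers' price falls by p* − pb = 2880/61 − 2790/61 = 90/61; sellers' price rises by ps − p* = 2912/61 − 2880/61 = 32/61.
So producers capture (32/61)/2 = 16/61 of each unit of subsidy.

Producer share = 16/61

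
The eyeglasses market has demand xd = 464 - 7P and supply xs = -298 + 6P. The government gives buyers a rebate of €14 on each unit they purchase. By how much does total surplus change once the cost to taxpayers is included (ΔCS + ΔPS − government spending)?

Net change in total surplus = -4116/13

Pre-subsidy: 464 - 7P = -298 + 6P gives P* = 762/13, x* = 698/13.
With the rebate, buyers effectively pay Pb = Ps − 14, where Ps is the price sellers receive.
Demand in terms of Ps becomes xd = 464 − 7(Ps − 14) = 562 - 7Ps. Setting this equal to supply: 562 - 7Ps = -298 + 6Ps, so Ps = 860/13.
Buyers pay Pb = 860/13 − 14 = 678/13; x' = -298 + 6·(860/13) = 1286/13.
ΔCS = ½(698/13 + 1286/13)(762/13 − 678/13) = 83328/169; ΔPS = ½(698/13 + 1286/13)(860/13 − 762/13) = 97216/169.
Government spending = 14 × 1286/13 = 18004/13.
Net change = 83328/169 + 97216/169 − 18004/13 = -4116/13. The loss equals the DWL triangle ½·14·588/13.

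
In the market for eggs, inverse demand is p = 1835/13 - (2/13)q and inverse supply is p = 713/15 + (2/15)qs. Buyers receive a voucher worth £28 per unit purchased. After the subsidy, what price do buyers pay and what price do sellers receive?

Buyers pay £76; sellers receive £104

Pre-subsidy: 1835/13 - (2/13)q = 713/15 + (2/15)q gives q* = 326 and p* = 91.
With the rebate, buyers effectively pay pb = ps − 28, where ps is the price sellers receive.
On the curves, pb = 1835/13 - (2/13)q and ps = 713/15 + (2/15)q; the wedge ps − pb = 28 gives 713/15 + (2/15)q − (1835/13 - (2/13)q) = 28, so q' = 423.5.
Then pb = 1835/13 − (2/13)·423.5 = 76 and ps = 713/15 + (2/15)·423.5 = 104.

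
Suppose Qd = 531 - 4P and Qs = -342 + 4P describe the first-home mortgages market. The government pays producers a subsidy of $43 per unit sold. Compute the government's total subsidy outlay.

Government cost = $7761.5

Pre-subsidy: 531 - 4P = -342 + 4P gives P* = 109.125, Q* = 94.5.
With the subsidy, sellers receive Ps = Pb + 43 for each unit, where Pb is the price buyers pay.
Supply in terms of Pb becomes Qs = -342 + 4(Pb + 43) = -170 + 4Pb. Setting this equal to demand: 531 - 4Pb = -170 + 4Pb, so Pb = 87.625.
Sellers receive Ps = 87.625 + 43 = 130.625; Q' = 531 − 4·87.625 = 180.5.
Government outlay = subsidy × quantity = 43 × 180.5 = 7761.5.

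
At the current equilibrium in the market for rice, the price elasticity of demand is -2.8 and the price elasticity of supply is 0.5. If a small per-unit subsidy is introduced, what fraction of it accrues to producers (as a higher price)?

For a small subsidy around the equilibrium, the benefit split depends on the relative slopes, which at a point are proportional to the elasticities.
Buyer share = εs/(εs + |εd|) = 0.5/(0.5 + 2.8) = 5/33; seller share = |εd|/(εs + |εd|) = 28/33.
So producers capture 28/33 of the subsidy.

Producer share = 28/33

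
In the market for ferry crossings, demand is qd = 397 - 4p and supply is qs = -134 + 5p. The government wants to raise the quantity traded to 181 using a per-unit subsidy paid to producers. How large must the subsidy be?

Required subsidy s = 9 per unit

At q = 181, invert demand for the buyer price: pb = (397 − 181)/4 = 54; invert supply for the seller price: ps = (181 − (-134))/5 = 63.
The subsidy must fill the gap: s = ps − pb = 63 − 54 = 9.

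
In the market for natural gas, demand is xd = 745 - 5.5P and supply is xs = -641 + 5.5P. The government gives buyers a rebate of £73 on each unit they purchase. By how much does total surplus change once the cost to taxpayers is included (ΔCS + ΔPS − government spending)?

Pre-subsidy: 745 - 5.5P = -641 + 5.5P gives P* = 126, x* = 52.
With the rebate, buyers effectively pay Pb = Ps − 73, where Ps is the price sellers receive.
Demand in terms of Ps becomes xd = 745 − 5.5(Ps − 73) = 1146.5 - 5.5Ps. Setting this equal to supply: 1146.5 - 5.5Ps = -641 + 5.5Ps, so Ps = 162.5.
Buyers pay Pb = 162.5 − 73 = 89.5; x' = -641 + 5.5·162.5 = 252.75.
ΔCS = ½(52 + 252.75)(126 − 89.5) = 5561.6875; ΔPS = ½(52 + 252.75)(162.5 − 126) = 5561.6875.
Government spending = 73 × 252.75 = 18450.75.
Net change = 5561.6875 + 5561.6875 − 18450.75 = -7327.375. The loss equals the DWL triangle ½·73·200.75.

Net change in total surplus = -£7327.375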